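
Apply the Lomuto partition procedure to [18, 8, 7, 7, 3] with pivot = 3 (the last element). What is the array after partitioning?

Lomuto partition with pivot = 3:

Initial array: [18, 8, 7, 7, 3]

arr[0]=18 > 3: no swap
arr[1]=8 > 3: no swap
arr[2]=7 > 3: no swap
arr[3]=7 > 3: no swap

Place pivot at position 0: [3, 8, 7, 7, 18]
Pivot position: 0

After partitioning with pivot 3, the array becomes [3, 8, 7, 7, 18]. The pivot is placed at index 0. All elements to the left of the pivot are <= 3, and all elements to the right are > 3.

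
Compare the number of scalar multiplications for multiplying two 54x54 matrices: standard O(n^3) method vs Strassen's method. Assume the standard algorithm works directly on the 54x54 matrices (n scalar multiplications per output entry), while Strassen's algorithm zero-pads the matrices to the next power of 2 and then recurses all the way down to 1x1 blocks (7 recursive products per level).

Matrix multiplication for 54x54 matrices:

Strassen's algorithm requires power-of-2 dimensions. Pad 54x54 to 64x64 (next power of 2).

Standard algorithm: 54^3 = 157464 multiplications
Strassen's algorithm: 7^(log2(64)) = 7^6 = 117649 multiplications
Savings: 157464 - 117649 = 39815 multiplications

Standard: 157464 multiplications (54^3). Strassen: 117649 multiplications (7^6, after padding to 64x64). Strassen reduces 8 recursive multiplications to 7 at each level.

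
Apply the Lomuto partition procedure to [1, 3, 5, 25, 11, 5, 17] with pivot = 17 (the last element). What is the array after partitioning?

Lomuto partition with pivot = 17:

Initial array: [1, 3, 5, 25, 11, 5, 17]

arr[0]=1 <= 17: swap with position 0, array becomes [1, 3, 5, 25, 11, 5, 17]
arr[1]=3 <= 17: swap with position 1, array becomes [1, 3, 5, 25, 11, 5, 17]
arr[2]=5 <= 17: swap with position 2, array becomes [1, 3, 5, 25, 11, 5, 17]
arr[3]=25 > 17: no swap
arr[4]=11 <= 17: swap with position 3, array becomes [1, 3, 5, 11, 25, 5, 17]
arr[5]=5 <= 17: swap with position 4, array becomes [1, 3, 5, 11, 5, 25, 17]

Place pivot at position 5: [1, 3, 5, 11, 5, 17, 25]
Pivot position: 5

After partitioning with pivot 17, the array becomes [1, 3, 5, 11, 5, 17, 25]. The pivot is placed at index 5. All elements to the left of the pivot are <= 17, and all elements to the right are > 17.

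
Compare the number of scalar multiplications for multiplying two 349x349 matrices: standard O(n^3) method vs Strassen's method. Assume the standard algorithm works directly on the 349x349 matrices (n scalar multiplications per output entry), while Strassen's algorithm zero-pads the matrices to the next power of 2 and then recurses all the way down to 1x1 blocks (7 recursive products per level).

Matrix multiplication for 349x349 matrices:

Strassen's algorithm requires power-of-2 dimensions. Pad 349x349 to 512x512 (next power of 2).

Standard algorithm: 349^3 = 42508549 multiplications
Strassen's algorithm: 7^(log2(512)) = 7^9 = 40353607 multiplications
Savings: 42508549 - 40353607 = 2154942 multiplications

Standard: 42508549 multiplications (349^3). Strassen: 40353607 multiplications (7^9, after padding to 512x512). Strassen reduces 8 recursive multiplications to 7 at each level.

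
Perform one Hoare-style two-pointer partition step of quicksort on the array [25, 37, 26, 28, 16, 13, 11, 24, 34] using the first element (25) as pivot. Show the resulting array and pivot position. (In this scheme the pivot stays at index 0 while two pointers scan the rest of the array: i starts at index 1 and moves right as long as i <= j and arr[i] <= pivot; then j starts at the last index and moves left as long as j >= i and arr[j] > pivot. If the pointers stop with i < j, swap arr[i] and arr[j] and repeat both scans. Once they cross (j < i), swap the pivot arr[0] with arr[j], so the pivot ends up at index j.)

Hoare-style two-pointer partition with pivot = 25:

Initial array: [25, 37, 26, 28, 16, 13, 11, 24, 34]

Pointers start at i = 1, j = 8.
i stops at index 1 (arr[1]=37 > 25), j stops at index 7 (arr[7]=24 <= 25): swap arr[1] and arr[7], array becomes [25, 24, 26, 28, 16, 13, 11, 37, 34]
i stops at index 2 (arr[2]=26 > 25), j stops at index 6 (arr[6]=11 <= 25): swap arr[2] and arr[6], array becomes [25, 24, 11, 28, 16, 13, 26, 37, 34]
i stops at index 3 (arr[3]=28 > 25), j stops at index 5 (arr[5]=13 <= 25): swap arr[3] and arr[5], array becomes [25, 24, 11, 13, 16, 28, 26, 37, 34]
i ends at 5, j ends at 4: the pointers have crossed (j < i), so scanning stops.

Swap pivot arr[0] with arr[4] to place pivot at position 4: [16, 24, 11, 13, 25, 28, 26, 37, 34]
Pivot position: 4

After partitioning with pivot 25, the array becomes [16, 24, 11, 13, 25, 28, 26, 37, 34]. The pivot is placed at index 4. All elements to the left of the pivot are <= 25, and all elements to the right are > 25.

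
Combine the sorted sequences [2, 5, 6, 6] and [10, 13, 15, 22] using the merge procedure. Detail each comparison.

Merging process:

Compare 2 vs 10: take 2 from left. Merged: [2]
Compare 5 vs 10: take 5 from left. Merged: [2, 5]
Compare 6 vs 10: take 6 from left. Merged: [2, 5, 6]
Compare 6 vs 10: take 6 from left. Merged: [2, 5, 6, 6]
Append remaining from right: [10, 13, 15, 22]. Merged: [2, 5, 6, 6, 10, 13, 15, 22]

Final merged array: [2, 5, 6, 6, 10, 13, 15, 22]
Total comparisons: 4

The merged array is [2, 5, 6, 6, 10, 13, 15, 22], requiring 4 comparisons. The merge step runs in O(n) time where n is the total number of elements.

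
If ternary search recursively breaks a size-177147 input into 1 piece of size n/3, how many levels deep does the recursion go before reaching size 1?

For divide and conquer with division factor 3:

Problem sizes at each level:
Level 0: 177147
Level 1: 59049
Level 2: 19683
Level 3: 6561
Level 4: 2187
Level 5: 729
Level 6: 243
Level 7: 81
Level 8: 27
Level 9: 9
Level 10: 3
Level 11: 1

The root is level 0 and the size-1 base case is level 11 (the tree spans levels 0 through 11, i.e. 12 levels counting the root), so the depth is the number of divisions: log_3(177147) = 11

The recursion tree depth is log_3(177147) = 11. At each level, the problem size is divided by 3, so it takes 11 divisions to reduce to a base case of size 1. The algorithm makes 1 recursive call at each level.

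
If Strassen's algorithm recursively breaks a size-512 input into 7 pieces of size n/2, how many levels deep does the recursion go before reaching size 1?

For divide and conquer with division factor 2:

Problem sizes at each level:
Level 0: 512
Level 1: 256
Level 2: 128
Level 3: 64
Level 4: 32
Level 5: 16
Level 6: 8
Level 7: 4
Level 8: 2
Level 9: 1

The root is level 0 and the size-1 base case is level 9 (the tree spans levels 0 through 9, i.e. 10 levels counting the root), so the depth is the number of divisions: log_2(512) = 9

The recursion tree depth is log_2(512) = 9. At each level, the problem size is divided by 2, so it takes 9 divisions to reduce to a base case of size 1. The algorithm makes 7 recursive calls at each level.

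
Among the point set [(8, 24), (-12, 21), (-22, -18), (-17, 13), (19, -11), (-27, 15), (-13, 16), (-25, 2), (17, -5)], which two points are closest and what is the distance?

Computing all pairwise distances among 9 points:

d((8, 24), (-12, 21)) = 20.2237
d((8, 24), (-22, -18)) = 51.614
d((8, 24), (-17, 13)) = 27.313
d((8, 24), (19, -11)) = 36.6879
d((8, 24), (-27, 15)) = 36.1386
d((8, 24), (-13, 16)) = 22.4722
d((8, 24), (-25, 2)) = 39.6611
d((8, 24), (17, -5)) = 30.3645
d((-12, 21), (-22, -18)) = 40.2616
d((-12, 21), (-17, 13)) = 9.434
d((-12, 21), (19, -11)) = 44.5533
d((-12, 21), (-27, 15)) = 16.1555
d((-12, 21), (-13, 16)) = 5.099
d((-12, 21), (-25, 2)) = 23.0217
d((-12, 21), (17, -5)) = 38.9487
d((-22, -18), (-17, 13)) = 31.4006
d((-22, -18), (19, -11)) = 41.5933
d((-22, -18), (-27, 15)) = 33.3766
d((-22, -18), (-13, 16)) = 35.171
d((-22, -18), (-25, 2)) = 20.2237
d((-22, -18), (17, -5)) = 41.1096
d((-17, 13), (19, -11)) = 43.2666
d((-17, 13), (-27, 15)) = 10.198
d((-17, 13), (-13, 16)) = 5.0 <-- minimum
d((-17, 13), (-25, 2)) = 13.6015
d((-17, 13), (17, -5)) = 38.4708
d((19, -11), (-27, 15)) = 52.8394
d((19, -11), (-13, 16)) = 41.8688
d((19, -11), (-25, 2)) = 45.8803
d((19, -11), (17, -5)) = 6.3246
d((-27, 15), (-13, 16)) = 14.0357
d((-27, 15), (-25, 2)) = 13.1529
d((-27, 15), (17, -5)) = 48.3322
d((-13, 16), (-25, 2)) = 18.4391
d((-13, 16), (17, -5)) = 36.6197
d((-25, 2), (17, -5)) = 42.5793

Closest pair: (-17, 13) and (-13, 16) with distance 5.0

The closest pair is (-17, 13) and (-13, 16) with Euclidean distance 5.0. For 9 points, brute-force pairwise comparison is shown above. For large n, the divide-and-conquer algorithm (sort by x, recurse on halves, check the dividing strip) achieves O(n log n).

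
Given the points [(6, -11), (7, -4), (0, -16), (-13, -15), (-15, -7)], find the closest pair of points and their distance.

Computing all pairwise distances among 5 points:

d((6, -11), (7, -4)) = 7.0711 <-- minimum
d((6, -11), (0, -16)) = 7.8102
d((6, -11), (-13, -15)) = 19.4165
d((6, -11), (-15, -7)) = 21.3776
d((7, -4), (0, -16)) = 13.8924
d((7, -4), (-13, -15)) = 22.8254
d((7, -4), (-15, -7)) = 22.2036
d((0, -16), (-13, -15)) = 13.0384
d((0, -16), (-15, -7)) = 17.4929
d((-13, -15), (-15, -7)) = 8.2462

Closest pair: (6, -11) and (7, -4) with distance 7.0711

The closest pair is (6, -11) and (7, -4) with Euclidean distance 7.0711. For 5 points, brute-force pairwise comparison is shown above. For large n, the divide-and-conquer algorithm (sort by x, recurse on halves, check the dividing strip) achieves O(n log n).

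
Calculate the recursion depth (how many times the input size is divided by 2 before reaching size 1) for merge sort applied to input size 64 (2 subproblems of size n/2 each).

For divide and conquer with division factor 2:

Problem sizes at each level:
Level 0: 64
Level 1: 32
Level 2: 16
Level 3: 8
Level 4: 4
Level 5: 2
Level 6: 1

The root is level 0 and the size-1 base case is level 6 (the tree spans levels 0 through 6, i.e. 7 levels counting the root), so the depth is the number of divisions: log_2(64) = 6

The recursion tree depth is log_2(64) = 6. At each level, the problem size is divided by 2, so it takes 6 divisions to reduce to a base case of size 1. The algorithm makes 2 recursive calls at each level.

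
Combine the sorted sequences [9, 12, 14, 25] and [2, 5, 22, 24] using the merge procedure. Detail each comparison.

Merging process:

Compare 9 vs 2: take 2 from right. Merged: [2]
Compare 9 vs 5: take 5 from right. Merged: [2, 5]
Compare 9 vs 22: take 9 from left. Merged: [2, 5, 9]
Compare 12 vs 22: take 12 from left. Merged: [2, 5, 9, 12]
Compare 14 vs 22: take 14 from left. Merged: [2, 5, 9, 12, 14]
Compare 25 vs 22: take 22 from right. Merged: [2, 5, 9, 12, 14, 22]
Compare 25 vs 24: take 24 from right. Merged: [2, 5, 9, 12, 14, 22, 24]
Append remaining from left: [25]. Merged: [2, 5, 9, 12, 14, 22, 24, 25]

Final merged array: [2, 5, 9, 12, 14, 22, 24, 25]
Total comparisons: 7

The merged array is [2, 5, 9, 12, 14, 22, 24, 25], requiring 7 comparisons. The merge step runs in O(n) time where n is the total number of elements.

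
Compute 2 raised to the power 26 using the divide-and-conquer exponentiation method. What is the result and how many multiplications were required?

Computing 2^26 by squaring (build up from 2^1; each line after the first costs one multiplication):

2^1 = 2
2^2 = (2^1)^2 = 2^2 = 4
2^3 = 2 * 2^2 = 2 * 4 = 8
2^6 = (2^3)^2 = 8^2 = 64
2^12 = (2^6)^2 = 64^2 = 4096
2^13 = 2 * 2^12 = 2 * 4096 = 8192
2^26 = (2^13)^2 = 8192^2 = 67108864

Result: 67108864
Multiplications needed: 6 (6 lines after 2^1)

2^26 = 67108864. Using exponentiation by squaring, this requires 6 multiplications. The key idea: if the exponent is even, square the half-power; if odd, multiply by the base once.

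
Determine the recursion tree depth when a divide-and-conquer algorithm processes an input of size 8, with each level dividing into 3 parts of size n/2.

For divide and conquer with division factor 2:

Problem sizes at each level:
Level 0: 8
Level 1: 4
Level 2: 2
Level 3: 1

The root is level 0 and the size-1 base case is level 3 (the tree spans levels 0 through 3, i.e. 4 levels counting the root), so the depth is the number of divisions: log_2(8) = 3

The recursion tree depth is log_2(8) = 3. At each level, the problem size is divided by 2, so it takes 3 divisions to reduce to a base case of size 1. The algorithm makes 3 recursive calls at each level.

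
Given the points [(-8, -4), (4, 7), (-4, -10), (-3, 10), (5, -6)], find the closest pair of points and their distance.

Computing all pairwise distances among 5 points:

d((-8, -4), (4, 7)) = 16.2788
d((-8, -4), (-4, -10)) = 7.2111 <-- minimum
d((-8, -4), (-3, 10)) = 14.8661
d((-8, -4), (5, -6)) = 13.1529
d((4, 7), (-4, -10)) = 18.7883
d((4, 7), (-3, 10)) = 7.6158
d((4, 7), (5, -6)) = 13.0384
d((-4, -10), (-3, 10)) = 20.025
d((-4, -10), (5, -6)) = 9.8489
d((-3, 10), (5, -6)) = 17.8885

Closest pair: (-8, -4) and (-4, -10) with distance 7.2111

The closest pair is (-8, -4) and (-4, -10) with Euclidean distance 7.2111. For 5 points, brute-force pairwise comparison is shown above. For large n, the divide-and-conquer algorithm (sort by x, recurse on halves, check the dividing strip) achieves O(n log n).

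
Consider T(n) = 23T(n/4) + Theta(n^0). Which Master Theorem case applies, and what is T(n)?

Master Theorem for T(n) = 23T(n/4) + O(n^0):

a = 23, b = 4, c = 0
log_b(a) = log_4(23) = 2.2618

Case 1: c = 0 < log_4(23) = 2.2618
T(n) = O(n^(log_4 23))

For T(n) = 23T(n/4) + O(n^0): log_4(23) = 2.2618. This is Case 1 of the Master Theorem (c < log_b(a), work dominated by leaves), giving O(n^(log_4 23)).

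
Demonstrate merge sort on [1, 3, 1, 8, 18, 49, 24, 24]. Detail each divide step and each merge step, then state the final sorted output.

Merge sort trace:

Split: [1, 3, 1, 8, 18, 49, 24, 24] -> [1, 3, 1, 8] and [18, 49, 24, 24]
  Split: [1, 3, 1, 8] -> [1, 3] and [1, 8]
    Split: [1, 3] -> [1] and [3]
    Merge: [1] + [3] -> [1, 3]
    Split: [1, 8] -> [1] and [8]
    Merge: [1] + [8] -> [1, 8]
  Merge: [1, 3] + [1, 8] -> [1, 1, 3, 8]
  Split: [18, 49, 24, 24] -> [18, 49] and [24, 24]
    Split: [18, 49] -> [18] and [49]
    Merge: [18] + [49] -> [18, 49]
    Split: [24, 24] -> [24] and [24]
    Merge: [24] + [24] -> [24, 24]
  Merge: [18, 49] + [24, 24] -> [18, 24, 24, 49]
Merge: [1, 1, 3, 8] + [18, 24, 24, 49] -> [1, 1, 3, 8, 18, 24, 24, 49]

Final sorted array: [1, 1, 3, 8, 18, 24, 24, 49]

The merge sort proceeds by recursively splitting the array and merging sorted halves.
After all merges, the sorted array is [1, 1, 3, 8, 18, 24, 24, 49].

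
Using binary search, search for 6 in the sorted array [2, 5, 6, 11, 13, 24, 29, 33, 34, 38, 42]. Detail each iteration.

Binary search for 6 in [2, 5, 6, 11, 13, 24, 29, 33, 34, 38, 42]:

lo=0, hi=10, mid=5, arr[mid]=24 -> 24 > 6, search left half
lo=0, hi=4, mid=2, arr[mid]=6 -> Found target at index 2!

Binary search finds 6 at index 2 after 2 comparisons. The search repeatedly halves the search space by comparing with the middle element.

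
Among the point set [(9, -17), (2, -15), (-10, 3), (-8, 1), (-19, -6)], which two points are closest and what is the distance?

Computing all pairwise distances among 5 points:

d((9, -17), (2, -15)) = 7.2801
d((9, -17), (-10, 3)) = 27.5862
d((9, -17), (-8, 1)) = 24.7588
d((9, -17), (-19, -6)) = 30.0832
d((2, -15), (-10, 3)) = 21.6333
d((2, -15), (-8, 1)) = 18.868
d((2, -15), (-19, -6)) = 22.8473
d((-10, 3), (-8, 1)) = 2.8284 <-- minimum
d((-10, 3), (-19, -6)) = 12.7279
d((-8, 1), (-19, -6)) = 13.0384

Closest pair: (-10, 3) and (-8, 1) with distance 2.8284

The closest pair is (-10, 3) and (-8, 1) with Euclidean distance 2.8284. For 5 points, brute-force pairwise comparison is shown above. For large n, the divide-and-conquer algorithm (sort by x, recurse on halves, check the dividing strip) achieves O(n log n).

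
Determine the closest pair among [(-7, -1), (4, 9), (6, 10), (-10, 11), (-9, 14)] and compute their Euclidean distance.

Computing all pairwise distances among 5 points:

d((-7, -1), (4, 9)) = 14.8661
d((-7, -1), (6, 10)) = 17.0294
d((-7, -1), (-10, 11)) = 12.3693
d((-7, -1), (-9, 14)) = 15.1327
d((4, 9), (6, 10)) = 2.2361 <-- minimum
d((4, 9), (-10, 11)) = 14.1421
d((4, 9), (-9, 14)) = 13.9284
d((6, 10), (-10, 11)) = 16.0312
d((6, 10), (-9, 14)) = 15.5242
d((-10, 11), (-9, 14)) = 3.1623

Closest pair: (4, 9) and (6, 10) with distance 2.2361

The closest pair is (4, 9) and (6, 10) with Euclidean distance 2.2361. For 5 points, brute-force pairwise comparison is shown above. For large n, the divide-and-conquer algorithm (sort by x, recurse on halves, check the dividing strip) achieves O(n log n).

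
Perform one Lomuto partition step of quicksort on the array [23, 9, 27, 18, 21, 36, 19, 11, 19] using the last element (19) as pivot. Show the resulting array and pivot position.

Lomuto partition with pivot = 19:

Initial array: [23, 9, 27, 18, 21, 36, 19, 11, 19]

arr[0]=23 > 19: no swap
arr[1]=9 <= 19: swap with position 0, array becomes [9, 23, 27, 18, 21, 36, 19, 11, 19]
arr[2]=27 > 19: no swap
arr[3]=18 <= 19: swap with position 1, array becomes [9, 18, 27, 23, 21, 36, 19, 11, 19]
arr[4]=21 > 19: no swap
arr[5]=36 > 19: no swap
arr[6]=19 <= 19: swap with position 2, array becomes [9, 18, 19, 23, 21, 36, 27, 11, 19]
arr[7]=11 <= 19: swap with position 3, array becomes [9, 18, 19, 11, 21, 36, 27, 23, 19]

Place pivot at position 4: [9, 18, 19, 11, 19, 36, 27, 23, 21]
Pivot position: 4

After partitioning with pivot 19, the array becomes [9, 18, 19, 11, 19, 36, 27, 23, 21]. The pivot is placed at index 4. All elements to the left of the pivot are <= 19, and all elements to the right are > 19.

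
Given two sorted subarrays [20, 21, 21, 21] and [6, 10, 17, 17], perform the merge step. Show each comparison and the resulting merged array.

Merging process:

Compare 20 vs 6: take 6 from right. Merged: [6]
Compare 20 vs 10: take 10 from right. Merged: [6, 10]
Compare 20 vs 17: take 17 from right. Merged: [6, 10, 17]
Compare 20 vs 17: take 17 from right. Merged: [6, 10, 17, 17]
Append remaining from left: [20, 21, 21, 21]. Merged: [6, 10, 17, 17, 20, 21, 21, 21]

Final merged array: [6, 10, 17, 17, 20, 21, 21, 21]
Total comparisons: 4

The merged array is [6, 10, 17, 17, 20, 21, 21, 21], requiring 4 comparisons. The merge step runs in O(n) time where n is the total number of elements.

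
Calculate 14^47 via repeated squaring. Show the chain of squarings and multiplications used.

Computing 14^47 by squaring (build up from 14^1; each line after the first costs one multiplication):

14^1 = 14
14^2 = (14^1)^2 = 14^2 = 196
14^4 = (14^2)^2 = 196^2 = 38416
14^5 = 14 * 14^4 = 14 * 38416 = 537824
14^10 = (14^5)^2 = 537824^2 = 289254654976
14^11 = 14 * 14^10 = 14 * 289254654976 = 4049565169664
14^22 = (14^11)^2 = 4049565169664^2 = 16398978063355821105872896
14^23 = 14 * 14^22 = 14 * 16398978063355821105872896 = 229585692886981495482220544
14^46 = (14^23)^2 = 229585692886981495482220544^2 = 52709590378395385649697127909589319306203213055655936
14^47 = 14 * 14^46 = 14 * 52709590378395385649697127909589319306203213055655936 = 737934265297535399095759790734250470286844982779183104

Result: 737934265297535399095759790734250470286844982779183104
Multiplications needed: 9 (9 lines after 14^1)

14^47 = 737934265297535399095759790734250470286844982779183104. Using exponentiation by squaring, this requires 9 multiplications. The key idea: if the exponent is even, square the half-power; if odd, multiply by the base once.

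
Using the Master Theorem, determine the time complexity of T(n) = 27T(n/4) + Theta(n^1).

Master Theorem for T(n) = 27T(n/4) + O(n^1):

a = 27, b = 4, c = 1
log_b(a) = log_4(27) = 2.3774

Case 1: c = 1 < log_4(27) = 2.3774
T(n) = O(n^(log_4 27))

For T(n) = 27T(n/4) + O(n^1): log_4(27) = 2.3774. This is Case 1 of the Master Theorem (c < log_b(a), work dominated by leaves), giving O(n^(log_4 27)).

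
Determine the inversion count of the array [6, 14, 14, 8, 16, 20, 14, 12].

Finding inversions in [6, 14, 14, 8, 16, 20, 14, 12]:

(1, 3): arr[1]=14 > arr[3]=8
(1, 7): arr[1]=14 > arr[7]=12
(2, 3): arr[2]=14 > arr[3]=8
(2, 7): arr[2]=14 > arr[7]=12
(4, 6): arr[4]=16 > arr[6]=14
(4, 7): arr[4]=16 > arr[7]=12
(5, 6): arr[5]=20 > arr[6]=14
(5, 7): arr[5]=20 > arr[7]=12
(6, 7): arr[6]=14 > arr[7]=12

Total inversions: 9

The array has 9 inversion(s): (1,3), (1,7), (2,3), (2,7), (4,6), (4,7), (5,6), (5,7), (6,7). Each pair (i,j) satisfies i < j and arr[i] > arr[j].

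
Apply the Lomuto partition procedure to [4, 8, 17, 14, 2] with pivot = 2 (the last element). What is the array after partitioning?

Lomuto partition with pivot = 2:

Initial array: [4, 8, 17, 14, 2]

arr[0]=4 > 2: no swap
arr[1]=8 > 2: no swap
arr[2]=17 > 2: no swap
arr[3]=14 > 2: no swap

Place pivot at position 0: [2, 8, 17, 14, 4]
Pivot position: 0

After partitioning with pivot 2, the array becomes [2, 8, 17, 14, 4]. The pivot is placed at index 0. All elements to the left of the pivot are <= 2, and all elements to the right are > 2.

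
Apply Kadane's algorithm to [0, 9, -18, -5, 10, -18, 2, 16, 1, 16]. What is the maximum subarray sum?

Using Kadane's algorithm on [0, 9, -18, -5, 10, -18, 2, 16, 1, 16]:

Scanning through the array:
Position 1 (value 9): max_ending_here = 9, max_so_far = 9
Position 2 (value -18): max_ending_here = -9, max_so_far = 9
Position 3 (value -5): max_ending_here = -5, max_so_far = 9
Position 4 (value 10): max_ending_here = 10, max_so_far = 10
Position 5 (value -18): max_ending_here = -8, max_so_far = 10
Position 6 (value 2): max_ending_here = 2, max_so_far = 10
Position 7 (value 16): max_ending_here = 18, max_so_far = 18
Position 8 (value 1): max_ending_here = 19, max_so_far = 19
Position 9 (value 16): max_ending_here = 35, max_so_far = 35

Maximum subarray: [2, 16, 1, 16]
Maximum sum: 35

The maximum subarray is [2, 16, 1, 16] with sum 35. This subarray runs from index 6 to index 9.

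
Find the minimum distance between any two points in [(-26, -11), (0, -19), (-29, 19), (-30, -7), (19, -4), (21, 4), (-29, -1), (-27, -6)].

Computing all pairwise distances among 8 points:

d((-26, -11), (0, -19)) = 27.2029
d((-26, -11), (-29, 19)) = 30.1496
d((-26, -11), (-30, -7)) = 5.6569
d((-26, -11), (19, -4)) = 45.5412
d((-26, -11), (21, 4)) = 49.3356
d((-26, -11), (-29, -1)) = 10.4403
d((-26, -11), (-27, -6)) = 5.099
d((0, -19), (-29, 19)) = 47.8017
d((0, -19), (-30, -7)) = 32.311
d((0, -19), (19, -4)) = 24.2074
d((0, -19), (21, 4)) = 31.1448
d((0, -19), (-29, -1)) = 34.1321
d((0, -19), (-27, -6)) = 29.9666
d((-29, 19), (-30, -7)) = 26.0192
d((-29, 19), (19, -4)) = 53.2259
d((-29, 19), (21, 4)) = 52.2015
d((-29, 19), (-29, -1)) = 20.0
d((-29, 19), (-27, -6)) = 25.0799
d((-30, -7), (19, -4)) = 49.0918
d((-30, -7), (21, 4)) = 52.1728
d((-30, -7), (-29, -1)) = 6.0828
d((-30, -7), (-27, -6)) = 3.1623 <-- minimum
d((19, -4), (21, 4)) = 8.2462
d((19, -4), (-29, -1)) = 48.0937
d((19, -4), (-27, -6)) = 46.0435
d((21, 4), (-29, -1)) = 50.2494
d((21, 4), (-27, -6)) = 49.0306
d((-29, -1), (-27, -6)) = 5.3852

Closest pair: (-30, -7) and (-27, -6) with distance 3.1623

The closest pair is (-30, -7) and (-27, -6) with Euclidean distance 3.1623. For 8 points, brute-force pairwise comparison is shown above. For large n, the divide-and-conquer algorithm (sort by x, recurse on halves, check the dividing strip) achieves O(n log n).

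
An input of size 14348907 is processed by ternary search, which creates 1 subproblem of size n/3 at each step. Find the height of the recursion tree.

For divide and conquer with division factor 3:

Problem sizes at each level:
Level 0: 14348907
Level 1: 4782969
Level 2: 1594323
Level 3: 531441
Level 4: 177147
Level 5: 59049
Level 6: 19683
Level 7: 6561
Level 8: 2187
Level 9: 729
Level 10: 243
Level 11: 81
Level 12: 27
Level 13: 9
Level 14: 3
Level 15: 1

The root is level 0 and the size-1 base case is level 15 (the tree spans levels 0 through 15, i.e. 16 levels counting the root), so the depth is the number of divisions: log_3(14348907) = 15

The recursion tree depth is log_3(14348907) = 15. At each level, the problem size is divided by 3, so it takes 15 divisions to reduce to a base case of size 1. The algorithm makes 1 recursive call at each level.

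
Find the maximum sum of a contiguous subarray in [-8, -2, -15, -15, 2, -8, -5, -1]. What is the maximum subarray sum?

Using Kadane's algorithm on [-8, -2, -15, -15, 2, -8, -5, -1]:

Scanning through the array:
Position 1 (value -2): max_ending_here = -2, max_so_far = -2
Position 2 (value -15): max_ending_here = -15, max_so_far = -2
Position 3 (value -15): max_ending_here = -15, max_so_far = -2
Position 4 (value 2): max_ending_here = 2, max_so_far = 2
Position 5 (value -8): max_ending_here = -6, max_so_far = 2
Position 6 (value -5): max_ending_here = -5, max_so_far = 2
Position 7 (value -1): max_ending_here = -1, max_so_far = 2

Maximum subarray: [2]
Maximum sum: 2

The maximum subarray is [2] with sum 2. This subarray runs from index 4 to index 4.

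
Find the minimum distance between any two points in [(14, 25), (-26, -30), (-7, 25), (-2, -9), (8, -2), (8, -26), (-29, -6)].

Computing all pairwise distances among 7 points:

d((14, 25), (-26, -30)) = 68.0074
d((14, 25), (-7, 25)) = 21.0
d((14, 25), (-2, -9)) = 37.5766
d((14, 25), (8, -2)) = 27.6586
d((14, 25), (8, -26)) = 51.3517
d((14, 25), (-29, -6)) = 53.0094
d((-26, -30), (-7, 25)) = 58.1893
d((-26, -30), (-2, -9)) = 31.8904
d((-26, -30), (8, -2)) = 44.0454
d((-26, -30), (8, -26)) = 34.2345
d((-26, -30), (-29, -6)) = 24.1868
d((-7, 25), (-2, -9)) = 34.3657
d((-7, 25), (8, -2)) = 30.8869
d((-7, 25), (8, -26)) = 53.1601
d((-7, 25), (-29, -6)) = 38.0132
d((-2, -9), (8, -2)) = 12.2066 <-- minimum
d((-2, -9), (8, -26)) = 19.7231
d((-2, -9), (-29, -6)) = 27.1662
d((8, -2), (8, -26)) = 24.0
d((8, -2), (-29, -6)) = 37.2156
d((8, -26), (-29, -6)) = 42.0595

Closest pair: (-2, -9) and (8, -2) with distance 12.2066

The closest pair is (-2, -9) and (8, -2) with Euclidean distance 12.2066. For 7 points, brute-force pairwise comparison is shown above. For large n, the divide-and-conquer algorithm (sort by x, recurse on halves, check the dividing strip) achieves O(n log n).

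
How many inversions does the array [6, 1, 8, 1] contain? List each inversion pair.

Finding inversions in [6, 1, 8, 1]:

(0, 1): arr[0]=6 > arr[1]=1
(0, 3): arr[0]=6 > arr[3]=1
(2, 3): arr[2]=8 > arr[3]=1

Total inversions: 3

The array has 3 inversion(s): (0,1), (0,3), (2,3). Each pair (i,j) satisfies i < j and arr[i] > arr[j].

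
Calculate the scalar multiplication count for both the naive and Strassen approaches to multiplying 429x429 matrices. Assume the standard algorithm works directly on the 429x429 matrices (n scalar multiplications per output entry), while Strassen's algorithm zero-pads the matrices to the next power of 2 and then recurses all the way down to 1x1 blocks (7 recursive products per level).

Matrix multiplication for 429x429 matrices:

Strassen's algorithm requires power-of-2 dimensions. Pad 429x429 to 512x512 (next power of 2).

Standard algorithm: 429^3 = 78953589 multiplications
Strassen's algorithm: 7^(log2(512)) = 7^9 = 40353607 multiplications
Savings: 78953589 - 40353607 = 38599982 multiplications

Standard: 78953589 multiplications (429^3). Strassen: 40353607 multiplications (7^9, after padding to 512x512). Strassen reduces 8 recursive multiplications to 7 at each level.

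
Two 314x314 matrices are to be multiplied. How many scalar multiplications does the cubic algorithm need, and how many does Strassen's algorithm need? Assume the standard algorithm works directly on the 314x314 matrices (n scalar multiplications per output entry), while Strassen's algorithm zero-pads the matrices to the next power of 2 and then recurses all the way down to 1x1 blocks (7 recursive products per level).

Matrix multiplication for 314x314 matrices:

Strassen's algorithm requires power-of-2 dimensions. Pad 314x314 to 512x512 (next power of 2).

Standard algorithm: 314^3 = 30959144 multiplications
Strassen's algorithm: 7^(log2(512)) = 7^9 = 40353607 multiplications
Difference: 30959144 - 40353607 = -9394463 (Strassen uses MORE here due to padding overhead — for small or just-over-power-of-2 n, padding can outweigh the per-level savings)

Standard: 30959144 multiplications (314^3). Strassen: 40353607 multiplications (7^9, after padding to 512x512). Strassen reduces 8 recursive multiplications to 7 at each level.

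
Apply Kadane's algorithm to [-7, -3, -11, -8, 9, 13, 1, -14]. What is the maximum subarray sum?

Using Kadane's algorithm on [-7, -3, -11, -8, 9, 13, 1, -14]:

Scanning through the array:
Position 1 (value -3): max_ending_here = -3, max_so_far = -3
Position 2 (value -11): max_ending_here = -11, max_so_far = -3
Position 3 (value -8): max_ending_here = -8, max_so_far = -3
Position 4 (value 9): max_ending_here = 9, max_so_far = 9
Position 5 (value 13): max_ending_here = 22, max_so_far = 22
Position 6 (value 1): max_ending_here = 23, max_so_far = 23
Position 7 (value -14): max_ending_here = 9, max_so_far = 23

Maximum subarray: [9, 13, 1]
Maximum sum: 23

The maximum subarray is [9, 13, 1] with sum 23. This subarray runs from index 4 to index 6.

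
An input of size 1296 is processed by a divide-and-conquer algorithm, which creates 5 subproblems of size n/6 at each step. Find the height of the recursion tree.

For divide and conquer with division factor 6:

Problem sizes at each level:
Level 0: 1296
Level 1: 216
Level 2: 36
Level 3: 6
Level 4: 1

The root is level 0 and the size-1 base case is level 4 (the tree spans levels 0 through 4, i.e. 5 levels counting the root), so the depth is the number of divisions: log_6(1296) = 4

The recursion tree depth is log_6(1296) = 4. At each level, the problem size is divided by 6, so it takes 4 divisions to reduce to a base case of size 1. The algorithm makes 5 recursive calls at each level.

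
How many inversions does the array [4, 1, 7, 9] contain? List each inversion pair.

Finding inversions in [4, 1, 7, 9]:

(0, 1): arr[0]=4 > arr[1]=1

Total inversions: 1

The array has 1 inversion(s): (0,1). Each pair (i,j) satisfies i < j and arr[i] > arr[j].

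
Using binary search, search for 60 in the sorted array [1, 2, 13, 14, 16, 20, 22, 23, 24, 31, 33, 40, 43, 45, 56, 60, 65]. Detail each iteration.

Binary search for 60 in [1, 2, 13, 14, 16, 20, 22, 23, 24, 31, 33, 40, 43, 45, 56, 60, 65]:

lo=0, hi=16, mid=8, arr[mid]=24 -> 24 < 60, search right half
lo=9, hi=16, mid=12, arr[mid]=43 -> 43 < 60, search right half
lo=13, hi=16, mid=14, arr[mid]=56 -> 56 < 60, search right half
lo=15, hi=16, mid=15, arr[mid]=60 -> Found target at index 15!

Binary search finds 60 at index 15 after 4 comparisons. The search repeatedly halves the search space by comparing with the middle element.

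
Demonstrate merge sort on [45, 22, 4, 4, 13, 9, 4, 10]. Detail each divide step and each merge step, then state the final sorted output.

Merge sort trace:

Split: [45, 22, 4, 4, 13, 9, 4, 10] -> [45, 22, 4, 4] and [13, 9, 4, 10]
  Split: [45, 22, 4, 4] -> [45, 22] and [4, 4]
    Split: [45, 22] -> [45] and [22]
    Merge: [45] + [22] -> [22, 45]
    Split: [4, 4] -> [4] and [4]
    Merge: [4] + [4] -> [4, 4]
  Merge: [22, 45] + [4, 4] -> [4, 4, 22, 45]
  Split: [13, 9, 4, 10] -> [13, 9] and [4, 10]
    Split: [13, 9] -> [13] and [9]
    Merge: [13] + [9] -> [9, 13]
    Split: [4, 10] -> [4] and [10]
    Merge: [4] + [10] -> [4, 10]
  Merge: [9, 13] + [4, 10] -> [4, 9, 10, 13]
Merge: [4, 4, 22, 45] + [4, 9, 10, 13] -> [4, 4, 4, 9, 10, 13, 22, 45]

Final sorted array: [4, 4, 4, 9, 10, 13, 22, 45]

The merge sort proceeds by recursively splitting the array and merging sorted halves.
After all merges, the sorted array is [4, 4, 4, 9, 10, 13, 22, 45].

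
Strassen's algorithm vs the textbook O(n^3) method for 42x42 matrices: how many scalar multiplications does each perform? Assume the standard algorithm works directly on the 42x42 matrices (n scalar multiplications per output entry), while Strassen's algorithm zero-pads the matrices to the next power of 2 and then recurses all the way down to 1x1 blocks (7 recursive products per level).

Matrix multiplication for 42x42 matrices:

Strassen's algorithm requires power-of-2 dimensions. Pad 42x42 to 64x64 (next power of 2).

Standard algorithm: 42^3 = 74088 multiplications
Strassen's algorithm: 7^(log2(64)) = 7^6 = 117649 multiplications
Difference: 74088 - 117649 = -43561 (Strassen uses MORE here due to padding overhead — for small or just-over-power-of-2 n, padding can outweigh the per-level savings)

Standard: 74088 multiplications (42^3). Strassen: 117649 multiplications (7^6, after padding to 64x64). Strassen reduces 8 recursive multiplications to 7 at each level.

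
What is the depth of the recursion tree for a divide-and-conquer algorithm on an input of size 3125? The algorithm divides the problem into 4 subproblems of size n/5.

For divide and conquer with division factor 5:

Problem sizes at each level:
Level 0: 3125
Level 1: 625
Level 2: 125
Level 3: 25
Level 4: 5
Level 5: 1

The root is level 0 and the size-1 base case is level 5 (the tree spans levels 0 through 5, i.e. 6 levels counting the root), so the depth is the number of divisions: log_5(3125) = 5

The recursion tree depth is log_5(3125) = 5. At each level, the problem size is divided by 5, so it takes 5 divisions to reduce to a base case of size 1. The algorithm makes 4 recursive calls at each level.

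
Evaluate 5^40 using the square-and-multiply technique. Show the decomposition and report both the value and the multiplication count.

Computing 5^40 by squaring (build up from 5^1; each line after the first costs one multiplication):

5^1 = 5
5^2 = (5^1)^2 = 5^2 = 25
5^4 = (5^2)^2 = 25^2 = 625
5^5 = 5 * 5^4 = 5 * 625 = 3125
5^10 = (5^5)^2 = 3125^2 = 9765625
5^20 = (5^10)^2 = 9765625^2 = 95367431640625
5^40 = (5^20)^2 = 95367431640625^2 = 9094947017729282379150390625

Result: 9094947017729282379150390625
Multiplications needed: 6 (6 lines after 5^1)

5^40 = 9094947017729282379150390625. Using exponentiation by squaring, this requires 6 multiplications. The key idea: if the exponent is even, square the half-power; if odd, multiply by the base once.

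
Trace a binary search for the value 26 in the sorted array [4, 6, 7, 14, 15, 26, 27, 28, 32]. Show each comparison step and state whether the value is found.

Binary search for 26 in [4, 6, 7, 14, 15, 26, 27, 28, 32]:

lo=0, hi=8, mid=4, arr[mid]=15 -> 15 < 26, search right half
lo=5, hi=8, mid=6, arr[mid]=27 -> 27 > 26, search left half
lo=5, hi=5, mid=5, arr[mid]=26 -> Found target at index 5!

Binary search finds 26 at index 5 after 3 comparisons. The search repeatedly halves the search space by comparing with the middle element.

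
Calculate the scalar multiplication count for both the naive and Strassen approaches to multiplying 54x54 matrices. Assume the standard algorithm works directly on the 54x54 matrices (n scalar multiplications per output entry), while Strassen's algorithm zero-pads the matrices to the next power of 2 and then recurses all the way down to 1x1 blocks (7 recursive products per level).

Matrix multiplication for 54x54 matrices:

Strassen's algorithm requires power-of-2 dimensions. Pad 54x54 to 64x64 (next power of 2).

Standard algorithm: 54^3 = 157464 multiplications
Strassen's algorithm: 7^(log2(64)) = 7^6 = 117649 multiplications
Savings: 157464 - 117649 = 39815 multiplications

Standard: 157464 multiplications (54^3). Strassen: 117649 multiplications (7^6, after padding to 64x64). Strassen reduces 8 recursive multiplications to 7 at each level.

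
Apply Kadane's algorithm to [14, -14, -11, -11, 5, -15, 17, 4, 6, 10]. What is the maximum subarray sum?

Using Kadane's algorithm on [14, -14, -11, -11, 5, -15, 17, 4, 6, 10]:

Scanning through the array:
Position 1 (value -14): max_ending_here = 0, max_so_far = 14
Position 2 (value -11): max_ending_here = -11, max_so_far = 14
Position 3 (value -11): max_ending_here = -11, max_so_far = 14
Position 4 (value 5): max_ending_here = 5, max_so_far = 14
Position 5 (value -15): max_ending_here = -10, max_so_far = 14
Position 6 (value 17): max_ending_here = 17, max_so_far = 17
Position 7 (value 4): max_ending_here = 21, max_so_far = 21
Position 8 (value 6): max_ending_here = 27, max_so_far = 27
Position 9 (value 10): max_ending_here = 37, max_so_far = 37

Maximum subarray: [17, 4, 6, 10]
Maximum sum: 37

The maximum subarray is [17, 4, 6, 10] with sum 37. This subarray runs from index 6 to index 9.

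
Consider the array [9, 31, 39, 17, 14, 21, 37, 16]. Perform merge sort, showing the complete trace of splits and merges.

Merge sort trace:

Split: [9, 31, 39, 17, 14, 21, 37, 16] -> [9, 31, 39, 17] and [14, 21, 37, 16]
  Split: [9, 31, 39, 17] -> [9, 31] and [39, 17]
    Split: [9, 31] -> [9] and [31]
    Merge: [9] + [31] -> [9, 31]
    Split: [39, 17] -> [39] and [17]
    Merge: [39] + [17] -> [17, 39]
  Merge: [9, 31] + [17, 39] -> [9, 17, 31, 39]
  Split: [14, 21, 37, 16] -> [14, 21] and [37, 16]
    Split: [14, 21] -> [14] and [21]
    Merge: [14] + [21] -> [14, 21]
    Split: [37, 16] -> [37] and [16]
    Merge: [37] + [16] -> [16, 37]
  Merge: [14, 21] + [16, 37] -> [14, 16, 21, 37]
Merge: [9, 17, 31, 39] + [14, 16, 21, 37] -> [9, 14, 16, 17, 21, 31, 37, 39]

Final sorted array: [9, 14, 16, 17, 21, 31, 37, 39]

The merge sort proceeds by recursively splitting the array and merging sorted halves.
After all merges, the sorted array is [9, 14, 16, 17, 21, 31, 37, 39].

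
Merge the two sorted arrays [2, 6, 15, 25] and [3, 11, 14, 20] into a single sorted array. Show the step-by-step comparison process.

Merging process:

Compare 2 vs 3: take 2 from left. Merged: [2]
Compare 6 vs 3: take 3 from right. Merged: [2, 3]
Compare 6 vs 11: take 6 from left. Merged: [2, 3, 6]
Compare 15 vs 11: take 11 from right. Merged: [2, 3, 6, 11]
Compare 15 vs 14: take 14 from right. Merged: [2, 3, 6, 11, 14]
Compare 15 vs 20: take 15 from left. Merged: [2, 3, 6, 11, 14, 15]
Compare 25 vs 20: take 20 from right. Merged: [2, 3, 6, 11, 14, 15, 20]
Append remaining from left: [25]. Merged: [2, 3, 6, 11, 14, 15, 20, 25]

Final merged array: [2, 3, 6, 11, 14, 15, 20, 25]
Total comparisons: 7

The merged array is [2, 3, 6, 11, 14, 15, 20, 25], requiring 7 comparisons. The merge step runs in O(n) time where n is the total number of elements.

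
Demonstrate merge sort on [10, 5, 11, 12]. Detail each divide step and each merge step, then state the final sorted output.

Merge sort trace:

Split: [10, 5, 11, 12] -> [10, 5] and [11, 12]
  Split: [10, 5] -> [10] and [5]
  Merge: [10] + [5] -> [5, 10]
  Split: [11, 12] -> [11] and [12]
  Merge: [11] + [12] -> [11, 12]
Merge: [5, 10] + [11, 12] -> [5, 10, 11, 12]

Final sorted array: [5, 10, 11, 12]

The merge sort proceeds by recursively splitting the array and merging sorted halves.
After all merges, the sorted array is [5, 10, 11, 12].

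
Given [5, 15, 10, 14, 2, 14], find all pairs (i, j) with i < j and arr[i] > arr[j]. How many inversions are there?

Finding inversions in [5, 15, 10, 14, 2, 14]:

(0, 4): arr[0]=5 > arr[4]=2
(1, 2): arr[1]=15 > arr[2]=10
(1, 3): arr[1]=15 > arr[3]=14
(1, 4): arr[1]=15 > arr[4]=2
(1, 5): arr[1]=15 > arr[5]=14
(2, 4): arr[2]=10 > arr[4]=2
(3, 4): arr[3]=14 > arr[4]=2

Total inversions: 7

The array has 7 inversion(s): (0,4), (1,2), (1,3), (1,4), (1,5), (2,4), (3,4). Each pair (i,j) satisfies i < j and arr[i] > arr[j].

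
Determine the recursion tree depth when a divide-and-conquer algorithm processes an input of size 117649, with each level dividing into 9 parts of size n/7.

For divide and conquer with division factor 7:

Problem sizes at each level:
Level 0: 117649
Level 1: 16807
Level 2: 2401
Level 3: 343
Level 4: 49
Level 5: 7
Level 6: 1

The root is level 0 and the size-1 base case is level 6 (the tree spans levels 0 through 6, i.e. 7 levels counting the root), so the depth is the number of divisions: log_7(117649) = 6

The recursion tree depth is log_7(117649) = 6. At each level, the problem size is divided by 7, so it takes 6 divisions to reduce to a base case of size 1. The algorithm makes 9 recursive calls at each level.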